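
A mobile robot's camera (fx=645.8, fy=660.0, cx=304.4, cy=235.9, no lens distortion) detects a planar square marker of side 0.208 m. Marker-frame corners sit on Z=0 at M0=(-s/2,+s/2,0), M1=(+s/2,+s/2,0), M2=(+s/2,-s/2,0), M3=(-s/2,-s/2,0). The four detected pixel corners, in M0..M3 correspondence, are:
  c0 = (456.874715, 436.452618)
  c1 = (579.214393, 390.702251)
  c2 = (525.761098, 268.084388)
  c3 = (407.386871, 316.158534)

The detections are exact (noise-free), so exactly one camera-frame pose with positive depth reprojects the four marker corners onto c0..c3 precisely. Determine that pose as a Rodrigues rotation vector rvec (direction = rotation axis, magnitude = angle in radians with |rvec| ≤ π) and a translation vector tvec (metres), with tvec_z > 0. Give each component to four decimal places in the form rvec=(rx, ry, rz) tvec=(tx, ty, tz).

Intrinsics K: fx=645.8, fy=660.0, cx=304.4, cy=235.9
Marker side s = 0.208 m; corners in marker frame (Z=0):
  M0 = (-0.1040, +0.1040, 0)
  M1 = (+0.1040, +0.1040, 0)
  M2 = (+0.1040, -0.1040, 0)
  M3 = (-0.1040, -0.1040, 0)
Detected image corners:
  c0 = (456.874715, 436.452618) px
  c1 = (579.214393, 390.702251) px
  c2 = (525.761098, 268.084388) px
  c3 = (407.386871, 316.158534) px
Planar DLT: solve 8×8 A·h = b for H (H[2,2]=1):
  H  [+513.82235 +197.01759 +491.21307]
  H  [-271.98219 +547.79057 +352.52475]
  H  [-0.13145 -0.10219 +1.00000]
B = K⁻¹H; ‖b₁‖=0.941307, ‖b₂‖=0.941307; λ = 2/(‖b₁‖+‖b₂‖) = 1.062353, sign → tz>0 ⇒ λ=+1.062353
r₁ = λ·B[:,0] = (+0.91107,-0.38788,-0.13965); r₂ = λ·B[:,1] = (+0.37527,+0.92054,-0.10856)
r₃ = r₁×r₂ = (+0.17066,+0.04650,+0.98423); SVD([r₁ r₂ r₃]) → R = UVᵀ:
  R  [+0.91107 +0.37527 +0.17066]
  R  [-0.38788 +0.92054 +0.04650]
  R  [-0.13965 -0.10856 +0.98423]
t = (+0.30731, +0.18772, +1.06235) m
tr R = 2.815842; θ = arccos((tr R − 1)/2) = 0.432499 rad = 24.780°
axis k = ((R−Rᵀ)₃₂, (R−Rᵀ)₁₃, (R−Rᵀ)₂₁) / (2 sinθ) = (-0.184966, +0.370172, -0.910363)
rvec = θ·k = (-0.079998, +0.160099, -0.393731)

rvec=(-0.0800, 0.1601, -0.3937) tvec=(0.3073, 0.1877, 1.0624)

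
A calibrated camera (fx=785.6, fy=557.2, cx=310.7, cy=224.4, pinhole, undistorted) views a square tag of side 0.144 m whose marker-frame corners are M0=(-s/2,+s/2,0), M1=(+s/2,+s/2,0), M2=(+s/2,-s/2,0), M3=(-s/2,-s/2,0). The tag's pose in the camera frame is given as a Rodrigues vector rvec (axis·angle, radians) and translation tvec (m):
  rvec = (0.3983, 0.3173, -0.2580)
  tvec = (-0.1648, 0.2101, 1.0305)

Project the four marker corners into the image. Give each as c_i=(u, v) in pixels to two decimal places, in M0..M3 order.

Intrinsics K: fx=785.6, fy=557.2, cx=310.7, cy=224.4
Marker side s = 0.144 m; corners in marker frame (Z=0):
  M0 = (-0.0720, +0.0720, 0)
  M1 = (+0.0720, +0.0720, 0)
  M2 = (+0.0720, -0.0720, 0)
  M3 = (-0.0720, -0.0720, 0)
rvec = (0.3983, 0.3173, -0.2580), |rvec| = θ = 0.57086 rad = 32.708°
Rodrigues: sinθ=0.54036, 1−cosθ=0.15857; R = I + sinθ·[k]× + (1−cosθ)·[k]×²:
    [+0.91862 +0.30571 +0.25034]
    [-0.18272 +0.89042 -0.41685]
    [-0.35035 +0.33718 +0.87382]
t = (-0.1648, 0.2101, 1.0305) m
M0: Pc = R·M0+t = (-0.20893, +0.28737, +1.08000); u = 785.6·(-0.20893)/1.08000 + 310.7 = 158.7230, v = 557.2·(+0.28737)/1.08000 + 224.4 = 372.6594
M1: Pc = R·M1+t = (-0.07665, +0.26105, +1.02955); u = 785.6·(-0.07665)/1.02955 + 310.7 = 252.2136, v = 557.2·(+0.26105)/1.02955 + 224.4 = 365.6843
M2: Pc = R·M2+t = (-0.12067, +0.13283, +0.98100); u = 785.6·(-0.12067)/0.98100 + 310.7 = 214.0655, v = 557.2·(+0.13283)/0.98100 + 224.4 = 299.8487
M3: Pc = R·M3+t = (-0.25295, +0.15915, +1.03145); u = 785.6·(-0.25295)/1.03145 + 310.7 = 118.0397, v = 557.2·(+0.15915)/1.03145 + 224.4 = 310.3723

c0=(158.72, 372.66) c1=(252.21, 365.68) c2=(214.07, 299.85) c3=(118.04, 310.37)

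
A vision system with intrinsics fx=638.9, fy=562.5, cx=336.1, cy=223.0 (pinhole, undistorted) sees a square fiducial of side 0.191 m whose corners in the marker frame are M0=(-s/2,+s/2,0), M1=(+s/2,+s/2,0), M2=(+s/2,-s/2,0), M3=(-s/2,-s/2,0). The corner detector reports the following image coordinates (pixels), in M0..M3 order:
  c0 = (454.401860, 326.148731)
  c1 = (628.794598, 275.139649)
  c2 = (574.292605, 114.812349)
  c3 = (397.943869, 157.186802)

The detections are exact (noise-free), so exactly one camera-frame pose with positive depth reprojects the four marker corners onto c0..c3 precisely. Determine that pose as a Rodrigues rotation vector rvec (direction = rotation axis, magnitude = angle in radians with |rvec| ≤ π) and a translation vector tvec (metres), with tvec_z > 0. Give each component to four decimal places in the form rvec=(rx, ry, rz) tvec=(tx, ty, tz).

Intrinsics K: fx=638.9, fy=562.5, cx=336.1, cy=223.0
Marker side s = 0.191 m; corners in marker frame (Z=0):
  M0 = (-0.0955, +0.0955, 0)
  M1 = (+0.0955, +0.0955, 0)
  M2 = (+0.0955, -0.0955, 0)
  M3 = (-0.0955, -0.0955, 0)
Detected image corners:
  c0 = (454.401860, 326.148731) px
  c1 = (628.794598, 275.139649) px
  c2 = (574.292605, 114.812349) px
  c3 = (397.943869, 157.186802) px
Planar DLT: solve 8×8 A·h = b for H (H[2,2]=1):
  H  [+1055.47026 +276.91583 +516.02627]
  H  [-186.07467 +855.73325 +217.52083]
  H  [+0.26717 -0.02613 +1.00000]
B = K⁻¹H; ‖b₁‖=1.595816, ‖b₂‖=1.595816; λ = 2/(‖b₁‖+‖b₂‖) = 0.626639, sign → tz>0 ⇒ λ=+0.626639
r₁ = λ·B[:,0] = (+0.94714,-0.27366,+0.16742); r₂ = λ·B[:,1] = (+0.28021,+0.95980,-0.01637)
r₃ = r₁×r₂ = (-0.15621,+0.06242,+0.98575); SVD([r₁ r₂ r₃]) → R = UVᵀ:
  R  [+0.94714 +0.28021 -0.15621]
  R  [-0.27366 +0.95980 +0.06242]
  R  [+0.16742 -0.01637 +0.98575]
t = (+0.17647, -0.00610, +0.62664) m
tr R = 2.892691; θ = arccos((tr R − 1)/2) = 0.329063 rad = 18.854°
axis k = ((R−Rᵀ)₃₂, (R−Rᵀ)₁₃, (R−Rᵀ)₂₁) / (2 sinθ) = (-0.121906, -0.500724, -0.856980)
rvec = θ·k = (-0.040115, -0.164770, -0.282000)

rvec=(-0.0401, -0.1648, -0.2820) tvec=(0.1765, -0.0061, 0.6266)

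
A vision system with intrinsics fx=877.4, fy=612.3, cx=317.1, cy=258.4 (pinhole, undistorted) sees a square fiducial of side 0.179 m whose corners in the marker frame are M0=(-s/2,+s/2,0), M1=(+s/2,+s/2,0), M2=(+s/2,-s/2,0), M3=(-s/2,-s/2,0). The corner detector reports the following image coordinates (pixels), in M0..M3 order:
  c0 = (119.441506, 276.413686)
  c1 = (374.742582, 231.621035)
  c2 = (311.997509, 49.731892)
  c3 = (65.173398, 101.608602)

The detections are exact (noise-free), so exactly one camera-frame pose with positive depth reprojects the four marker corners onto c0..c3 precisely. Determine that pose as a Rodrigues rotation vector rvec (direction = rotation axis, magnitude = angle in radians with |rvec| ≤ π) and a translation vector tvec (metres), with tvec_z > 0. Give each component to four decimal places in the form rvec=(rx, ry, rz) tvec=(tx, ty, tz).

rvec=(-0.0580, 0.1605, -0.2358) tvec=(-0.0689, -0.0906, 0.5897)

Intrinsics K: fx=877.4, fy=612.3, cx=317.1, cy=258.4
Marker side s = 0.179 m; corners in marker frame (Z=0):
  M0 = (-0.0895, +0.0895, 0)
  M1 = (+0.0895, +0.0895, 0)
  M2 = (+0.0895, -0.0895, 0)
  M3 = (-0.0895, -0.0895, 0)
Detected image corners:
  c0 = (119.441506, 276.413686) px
  c1 = (374.742582, 231.621035) px
  c2 = (311.997509, 49.731892) px
  c3 = (65.173398, 101.608602) px
Planar DLT: solve 8×8 A·h = b for H (H[2,2]=1):
  H  [+1346.36932 +298.25433 +214.61636]
  H  [-312.58693 +974.66873 +164.37145]
  H  [-0.25680 -0.12878 +1.00000]
B = K⁻¹H; ‖b₁‖=1.695819, ‖b₂‖=1.695819; λ = 2/(‖b₁‖+‖b₂‖) = 0.589686, sign → tz>0 ⇒ λ=+0.589686
r₁ = λ·B[:,0] = (+0.95960,-0.23713,-0.15143); r₂ = λ·B[:,1] = (+0.22790,+0.97072,-0.07594)
r₃ = r₁×r₂ = (+0.16501,+0.03836,+0.98555); SVD([r₁ r₂ r₃]) → R = UVᵀ:
  R  [+0.95960 +0.22790 +0.16501]
  R  [-0.23713 +0.97072 +0.03836]
  R  [-0.15143 -0.07594 +0.98555]
t = (-0.06888, -0.09056, +0.58969) m
tr R = 2.915866; θ = arccos((tr R − 1)/2) = 0.291084 rad = 16.678°
axis k = ((R−Rᵀ)₃₂, (R−Rᵀ)₁₃, (R−Rᵀ)₂₁) / (2 sinθ) = (-0.199141, +0.551311, -0.810185)
rvec = θ·k = (-0.057967, +0.160478, -0.235832)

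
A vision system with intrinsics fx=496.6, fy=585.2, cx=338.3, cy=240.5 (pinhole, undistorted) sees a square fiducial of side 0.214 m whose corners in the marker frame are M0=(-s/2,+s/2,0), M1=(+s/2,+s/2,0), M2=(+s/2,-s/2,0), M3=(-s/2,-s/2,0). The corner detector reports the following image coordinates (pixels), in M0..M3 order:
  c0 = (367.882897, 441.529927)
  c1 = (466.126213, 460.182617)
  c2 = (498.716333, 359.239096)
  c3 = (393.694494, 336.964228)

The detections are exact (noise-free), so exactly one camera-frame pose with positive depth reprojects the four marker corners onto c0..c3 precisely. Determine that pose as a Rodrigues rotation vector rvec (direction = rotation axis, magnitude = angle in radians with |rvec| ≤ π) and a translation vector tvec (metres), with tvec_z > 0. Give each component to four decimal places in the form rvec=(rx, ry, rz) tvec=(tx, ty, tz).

rvec=(0.3575, -0.0628, 0.2070) tvec=(0.1886, 0.2760, 1.0036)

Intrinsics K: fx=496.6, fy=585.2, cx=338.3, cy=240.5
Marker side s = 0.214 m; corners in marker frame (Z=0):
  M0 = (-0.1070, +0.1070, 0)
  M1 = (+0.1070, +0.1070, 0)
  M2 = (+0.1070, -0.1070, 0)
  M3 = (-0.1070, -0.1070, 0)
Detected image corners:
  c0 = (367.882897, 441.529927) px
  c1 = (466.126213, 460.182617) px
  c2 = (498.716333, 359.239096) px
  c3 = (393.694494, 336.964228) px
Planar DLT: solve 8×8 A·h = b for H (H[2,2]=1):
  H  [+516.25134 +9.94008 +431.60246]
  H  [+134.10644 +615.72222 +401.45198]
  H  [+0.09710 +0.33956 +1.00000]
B = K⁻¹H; ‖b₁‖=0.996395, ‖b₂‖=0.996395; λ = 2/(‖b₁‖+‖b₂‖) = 1.003618, sign → tz>0 ⇒ λ=+1.003618
r₁ = λ·B[:,0] = (+0.97695,+0.18994,+0.09745); r₂ = λ·B[:,1] = (-0.21207,+0.91591,+0.34079)
r₃ = r₁×r₂ = (-0.02452,-0.35360,+0.93507); SVD([r₁ r₂ r₃]) → R = UVᵀ:
  R  [+0.97695 -0.21207 -0.02452]
  R  [+0.18994 +0.91591 -0.35360]
  R  [+0.09745 +0.34079 +0.93507]
t = (+0.18856, +0.27603, +1.00362) m
tr R = 2.827929; θ = arccos((tr R − 1)/2) = 0.417847 rad = 23.941°
axis k = ((R−Rᵀ)₃₂, (R−Rᵀ)₁₃, (R−Rᵀ)₂₁) / (2 sinθ) = (+0.855599, -0.150290, +0.495342)
rvec = θ·k = (+0.357510, -0.062798, +0.206977)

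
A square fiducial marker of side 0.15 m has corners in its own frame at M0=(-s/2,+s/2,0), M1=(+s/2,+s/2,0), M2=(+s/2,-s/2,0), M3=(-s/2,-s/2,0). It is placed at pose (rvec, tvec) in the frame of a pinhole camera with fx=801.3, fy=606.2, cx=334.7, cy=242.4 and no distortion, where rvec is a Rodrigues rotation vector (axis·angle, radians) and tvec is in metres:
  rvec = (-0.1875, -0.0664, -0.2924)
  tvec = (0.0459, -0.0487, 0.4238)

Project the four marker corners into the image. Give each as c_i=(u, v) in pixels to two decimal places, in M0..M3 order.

Intrinsics K: fx=801.3, fy=606.2, cx=334.7, cy=242.4
Marker side s = 0.15 m; corners in marker frame (Z=0):
  M0 = (-0.0750, +0.0750, 0)
  M1 = (+0.0750, +0.0750, 0)
  M2 = (+0.0750, -0.0750, 0)
  M3 = (-0.0750, -0.0750, 0)
rvec = (-0.1875, -0.0664, -0.2924), |rvec| = θ = 0.35364 rad = 20.262°
Rodrigues: sinθ=0.34632, 1−cosθ=0.06188; R = I + sinθ·[k]× + (1−cosθ)·[k]×²:
    [+0.95551 +0.29250 -0.03790]
    [-0.28018 +0.94030 +0.19322]
    [+0.09215 -0.17401 +0.98042]
t = (0.0459, -0.0487, 0.4238) m
M0: Pc = R·M0+t = (-0.00383, +0.04284, +0.40384); u = 801.3·(-0.00383)/0.40384 + 334.7 = 327.1090, v = 606.2·(+0.04284)/0.40384 + 242.4 = 306.7012
M1: Pc = R·M1+t = (+0.13950, +0.00081, +0.41766); u = 801.3·(+0.13950)/0.41766 + 334.7 = 602.3391, v = 606.2·(+0.00081)/0.41766 + 242.4 = 243.5738
M2: Pc = R·M2+t = (+0.09563, -0.14024, +0.44376); u = 801.3·(+0.09563)/0.44376 + 334.7 = 507.3711, v = 606.2·(-0.14024)/0.44376 + 242.4 = 50.8308
M3: Pc = R·M3+t = (-0.04770, -0.09821, +0.42994); u = 801.3·(-0.04770)/0.42994 + 334.7 = 245.7967, v = 606.2·(-0.09821)/0.42994 + 242.4 = 103.9290

c0=(327.11, 306.70) c1=(602.34, 243.57) c2=(507.37, 50.83) c3=(245.80, 103.93)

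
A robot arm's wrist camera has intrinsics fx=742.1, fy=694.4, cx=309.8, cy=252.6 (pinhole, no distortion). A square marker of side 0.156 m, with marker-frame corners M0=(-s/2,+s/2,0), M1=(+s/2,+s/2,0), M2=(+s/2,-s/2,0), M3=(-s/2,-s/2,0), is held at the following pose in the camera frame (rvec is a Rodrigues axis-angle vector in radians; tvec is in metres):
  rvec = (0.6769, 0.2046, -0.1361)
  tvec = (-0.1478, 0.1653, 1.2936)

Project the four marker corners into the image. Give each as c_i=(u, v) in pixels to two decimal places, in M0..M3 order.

Intrinsics K: fx=742.1, fy=694.4, cx=309.8, cy=252.6
Marker side s = 0.156 m; corners in marker frame (Z=0):
  M0 = (-0.0780, +0.0780, 0)
  M1 = (+0.0780, +0.0780, 0)
  M2 = (+0.0780, -0.0780, 0)
  M3 = (-0.0780, -0.0780, 0)
rvec = (0.6769, 0.2046, -0.1361), |rvec| = θ = 0.72012 rad = 41.260°
Rodrigues: sinθ=0.65948, 1−cosθ=0.24828; R = I + sinθ·[k]× + (1−cosθ)·[k]×²:
    [+0.97109 +0.19094 +0.14326]
    [-0.05833 +0.77177 -0.63323]
    [-0.23148 +0.60656 +0.76059]
t = (-0.1478, 0.1653, 1.2936) m
M0: Pc = R·M0+t = (-0.20865, +0.23005, +1.35897); u = 742.1·(-0.20865)/1.35897 + 309.8 = 195.8604, v = 694.4·(+0.23005)/1.35897 + 252.6 = 370.1489
M1: Pc = R·M1+t = (-0.05716, +0.22095, +1.32286); u = 742.1·(-0.05716)/1.32286 + 309.8 = 277.7335, v = 694.4·(+0.22095)/1.32286 + 252.6 = 368.5809
M2: Pc = R·M2+t = (-0.08695, +0.10055, +1.22823); u = 742.1·(-0.08695)/1.22823 + 309.8 = 257.2656, v = 694.4·(+0.10055)/1.22823 + 252.6 = 309.4488
M3: Pc = R·M3+t = (-0.23844, +0.10965, +1.26434); u = 742.1·(-0.23844)/1.26434 + 309.8 = 169.8496, v = 694.4·(+0.10965)/1.26434 + 252.6 = 312.8230

c0=(195.86, 370.15) c1=(277.73, 368.58) c2=(257.27, 309.45) c3=(169.85, 312.82)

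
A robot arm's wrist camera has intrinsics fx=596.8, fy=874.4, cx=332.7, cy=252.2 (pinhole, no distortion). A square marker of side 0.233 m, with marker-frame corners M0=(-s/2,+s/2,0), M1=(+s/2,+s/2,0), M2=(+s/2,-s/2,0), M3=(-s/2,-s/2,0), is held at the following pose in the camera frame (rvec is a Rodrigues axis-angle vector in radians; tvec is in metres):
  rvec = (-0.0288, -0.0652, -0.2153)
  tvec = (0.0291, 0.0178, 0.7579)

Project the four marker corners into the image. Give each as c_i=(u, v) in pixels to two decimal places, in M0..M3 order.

c0=(285.20, 435.06) c1=(463.78, 374.55) c2=(424.12, 114.81) c3=(245.91, 169.46)

Intrinsics K: fx=596.8, fy=874.4, cx=332.7, cy=252.2
Marker side s = 0.233 m; corners in marker frame (Z=0):
  M0 = (-0.1165, +0.1165, 0)
  M1 = (+0.1165, +0.1165, 0)
  M2 = (+0.1165, -0.1165, 0)
  M3 = (-0.1165, -0.1165, 0)
rvec = (-0.0288, -0.0652, -0.2153), |rvec| = θ = 0.22679 rad = 12.994°
Rodrigues: sinθ=0.22485, 1−cosθ=0.02561; R = I + sinθ·[k]× + (1−cosθ)·[k]×²:
    [+0.97481 +0.21439 -0.06156]
    [-0.21252 +0.97651 +0.03554]
    [+0.06773 -0.02157 +0.99747]
t = (0.0291, 0.0178, 0.7579) m
M0: Pc = R·M0+t = (-0.05949, +0.15632, +0.74750); u = 596.8·(-0.05949)/0.74750 + 332.7 = 285.2049, v = 874.4·(+0.15632)/0.74750 + 252.2 = 435.0613
M1: Pc = R·M1+t = (+0.16764, +0.10680, +0.76328); u = 596.8·(+0.16764)/0.76328 + 332.7 = 463.7775, v = 874.4·(+0.10680)/0.76328 + 252.2 = 374.5533
M2: Pc = R·M2+t = (+0.11769, -0.12072, +0.76830); u = 596.8·(+0.11769)/0.76830 + 332.7 = 424.1173, v = 874.4·(-0.12072)/0.76830 + 252.2 = 114.8067
M3: Pc = R·M3+t = (-0.10944, -0.07120, +0.75252); u = 596.8·(-0.10944)/0.75252 + 332.7 = 245.9054, v = 874.4·(-0.07120)/0.75252 + 252.2 = 169.4635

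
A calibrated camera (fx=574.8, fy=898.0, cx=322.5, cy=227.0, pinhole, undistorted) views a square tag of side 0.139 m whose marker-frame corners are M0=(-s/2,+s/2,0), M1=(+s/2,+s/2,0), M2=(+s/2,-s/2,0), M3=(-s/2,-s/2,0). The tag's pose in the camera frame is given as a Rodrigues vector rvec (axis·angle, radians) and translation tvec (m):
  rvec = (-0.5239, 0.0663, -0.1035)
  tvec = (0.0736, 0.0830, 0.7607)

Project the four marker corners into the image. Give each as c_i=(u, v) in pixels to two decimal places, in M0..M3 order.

c0=(330.62, 413.00) c1=(440.33, 394.37) c2=(421.73, 244.15) c3=(321.74, 262.11)

Intrinsics K: fx=574.8, fy=898.0, cx=322.5, cy=227.0
Marker side s = 0.139 m; corners in marker frame (Z=0):
  M0 = (-0.0695, +0.0695, 0)
  M1 = (+0.0695, +0.0695, 0)
  M2 = (+0.0695, -0.0695, 0)
  M3 = (-0.0695, -0.0695, 0)
rvec = (-0.5239, 0.0663, -0.1035), |rvec| = θ = 0.53813 rad = 30.832°
Rodrigues: sinθ=0.51253, 1−cosθ=0.14133; R = I + sinθ·[k]× + (1−cosθ)·[k]×²:
    [+0.99263 +0.08162 +0.08961]
    [-0.11553 +0.86082 +0.49563]
    [-0.03668 -0.50233 +0.86390]
t = (0.0736, 0.0830, 0.7607) m
M0: Pc = R·M0+t = (+0.01029, +0.15086, +0.72834); u = 574.8·(+0.01029)/0.72834 + 322.5 = 330.6171, v = 898.0·(+0.15086)/0.72834 + 227.0 = 412.9971
M1: Pc = R·M1+t = (+0.14826, +0.13480, +0.72324); u = 574.8·(+0.14826)/0.72324 + 322.5 = 440.3312, v = 898.0·(+0.13480)/0.72324 + 227.0 = 394.3695
M2: Pc = R·M2+t = (+0.13691, +0.01514, +0.79306); u = 574.8·(+0.13691)/0.79306 + 322.5 = 421.7337, v = 898.0·(+0.01514)/0.79306 + 227.0 = 244.1479
M3: Pc = R·M3+t = (-0.00106, +0.03120, +0.79816); u = 574.8·(-0.00106)/0.79816 + 322.5 = 321.7363, v = 898.0·(+0.03120)/0.79816 + 227.0 = 262.1055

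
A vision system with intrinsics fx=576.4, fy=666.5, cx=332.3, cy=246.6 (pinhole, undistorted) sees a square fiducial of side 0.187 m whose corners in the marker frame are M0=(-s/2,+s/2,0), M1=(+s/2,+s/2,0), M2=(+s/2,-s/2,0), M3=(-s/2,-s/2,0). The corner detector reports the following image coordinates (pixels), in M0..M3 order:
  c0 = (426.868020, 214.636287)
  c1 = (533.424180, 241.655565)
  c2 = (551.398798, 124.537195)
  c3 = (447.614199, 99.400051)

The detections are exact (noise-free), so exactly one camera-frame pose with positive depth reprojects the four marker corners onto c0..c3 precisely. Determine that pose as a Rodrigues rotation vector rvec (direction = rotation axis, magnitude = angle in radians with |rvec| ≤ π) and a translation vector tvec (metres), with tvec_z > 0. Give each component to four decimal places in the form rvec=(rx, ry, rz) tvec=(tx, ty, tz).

rvec=(-0.1588, 0.0363, 0.2239) tvec=(0.2769, -0.1178, 1.0139)

Intrinsics K: fx=576.4, fy=666.5, cx=332.3, cy=246.6
Marker side s = 0.187 m; corners in marker frame (Z=0):
  M0 = (-0.0935, +0.0935, 0)
  M1 = (+0.0935, +0.0935, 0)
  M2 = (+0.0935, -0.0935, 0)
  M3 = (-0.0935, -0.0935, 0)
Detected image corners:
  c0 = (426.868020, 214.636287) px
  c1 = (533.424180, 241.655565) px
  c2 = (551.398798, 124.537195) px
  c3 = (447.614199, 99.400051) px
Planar DLT: solve 8×8 A·h = b for H (H[2,2]=1):
  H  [+536.43245 -177.35973 +489.70296]
  H  [+130.40272 +595.62528 +169.17467]
  H  [-0.05282 -0.15065 +1.00000]
B = K⁻¹H; ‖b₁‖=0.986322, ‖b₂‖=0.986322; λ = 2/(‖b₁‖+‖b₂‖) = 1.013868, sign → tz>0 ⇒ λ=+1.013868
r₁ = λ·B[:,0] = (+0.97444,+0.21818,-0.05355); r₂ = λ·B[:,1] = (-0.22391,+0.96257,-0.15274)
r₃ = r₁×r₂ = (+0.01822,+0.16082,+0.98681); SVD([r₁ r₂ r₃]) → R = UVᵀ:
  R  [+0.97444 -0.22391 +0.01822]
  R  [+0.21818 +0.96257 +0.16082]
  R  [-0.05355 -0.15274 +0.98681]
t = (+0.27687, -0.11778, +1.01387) m
tr R = 2.923819; θ = arccos((tr R − 1)/2) = 0.276892 rad = 15.865°
axis k = ((R−Rᵀ)₃₂, (R−Rᵀ)₁₃, (R−Rᵀ)₂₁) / (2 sinθ) = (-0.573516, +0.131274, +0.808608)
rvec = θ·k = (-0.158802, +0.036349, +0.223897)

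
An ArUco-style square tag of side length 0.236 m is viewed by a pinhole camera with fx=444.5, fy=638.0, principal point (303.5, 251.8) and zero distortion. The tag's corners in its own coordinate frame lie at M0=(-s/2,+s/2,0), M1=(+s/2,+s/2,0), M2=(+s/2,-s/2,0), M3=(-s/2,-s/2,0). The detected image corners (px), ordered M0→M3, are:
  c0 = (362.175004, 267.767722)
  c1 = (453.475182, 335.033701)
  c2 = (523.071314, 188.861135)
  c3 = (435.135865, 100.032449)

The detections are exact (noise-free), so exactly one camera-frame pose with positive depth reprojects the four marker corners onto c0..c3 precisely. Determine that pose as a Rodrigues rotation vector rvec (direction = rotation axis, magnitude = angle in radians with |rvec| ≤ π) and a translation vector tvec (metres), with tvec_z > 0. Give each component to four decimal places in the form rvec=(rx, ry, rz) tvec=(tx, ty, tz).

Intrinsics K: fx=444.5, fy=638.0, cx=303.5, cy=251.8
Marker side s = 0.236 m; corners in marker frame (Z=0):
  M0 = (-0.1180, +0.1180, 0)
  M1 = (+0.1180, +0.1180, 0)
  M2 = (+0.1180, -0.1180, 0)
  M3 = (-0.1180, -0.1180, 0)
Detected image corners:
  c0 = (362.175004, 267.767722) px
  c1 = (453.475182, 335.033701) px
  c2 = (523.071314, 188.861135) px
  c3 = (435.135865, 100.032449) px
Planar DLT: solve 8×8 A·h = b for H (H[2,2]=1):
  H  [+590.04869 -205.05146 +445.05386]
  H  [+435.16417 +711.05293 +227.12236]
  H  [+0.47384 +0.21778 +1.00000]
B = K⁻¹H; ‖b₁‖=1.215506, ‖b₂‖=1.215506; λ = 2/(‖b₁‖+‖b₂‖) = 0.822703, sign → tz>0 ⇒ λ=+0.822703
r₁ = λ·B[:,0] = (+0.82592,+0.40729,+0.38983); r₂ = λ·B[:,1] = (-0.50185,+0.84619,+0.17917)
r₃ = r₁×r₂ = (-0.25689,-0.34361,+0.90329); SVD([r₁ r₂ r₃]) → R = UVᵀ:
  R  [+0.82592 -0.50185 -0.25689]
  R  [+0.40729 +0.84619 -0.34361]
  R  [+0.38983 +0.17917 +0.90329]
t = (+0.26200, -0.03182, +0.82270) m
tr R = 2.575407; θ = arccos((tr R − 1)/2) = 0.663724 rad = 38.029°
axis k = ((R−Rᵀ)₃₂, (R−Rᵀ)₁₃, (R−Rᵀ)₂₁) / (2 sinθ) = (+0.424298, -0.524888, +0.737878)
rvec = θ·k = (+0.281617, -0.348381, +0.489747)

rvec=(0.2816, -0.3484, 0.4897) tvec=(0.2620, -0.0318, 0.8227)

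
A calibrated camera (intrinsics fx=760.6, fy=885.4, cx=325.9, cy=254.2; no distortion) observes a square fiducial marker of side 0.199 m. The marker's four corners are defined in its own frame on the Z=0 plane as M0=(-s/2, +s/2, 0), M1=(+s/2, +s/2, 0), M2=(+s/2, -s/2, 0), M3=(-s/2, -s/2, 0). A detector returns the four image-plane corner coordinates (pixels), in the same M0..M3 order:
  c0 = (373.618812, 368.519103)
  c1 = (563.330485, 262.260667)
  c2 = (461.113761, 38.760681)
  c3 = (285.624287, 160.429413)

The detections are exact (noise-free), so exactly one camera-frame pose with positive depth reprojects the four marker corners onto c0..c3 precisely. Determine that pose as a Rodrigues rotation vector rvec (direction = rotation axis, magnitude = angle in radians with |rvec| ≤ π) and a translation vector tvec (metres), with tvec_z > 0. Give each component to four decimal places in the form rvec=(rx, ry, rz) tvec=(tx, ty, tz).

rvec=(-0.0381, 0.3496, -0.4720) tvec=(0.0859, -0.0375, 0.7237)

Intrinsics K: fx=760.6, fy=885.4, cx=325.9, cy=254.2
Marker side s = 0.199 m; corners in marker frame (Z=0):
  M0 = (-0.0995, +0.0995, 0)
  M1 = (+0.0995, +0.0995, 0)
  M2 = (+0.0995, -0.0995, 0)
  M3 = (-0.0995, -0.0995, 0)
Detected image corners:
  c0 = (373.618812, 368.519103) px
  c1 = (563.330485, 262.260667) px
  c2 = (461.113761, 38.760681) px
  c3 = (285.624287, 160.429413) px
Planar DLT: solve 8×8 A·h = b for H (H[2,2]=1):
  H  [+730.32137 +408.83574 +416.13366]
  H  [-665.33214 +1049.41097 +208.28551]
  H  [-0.44355 -0.16037 +1.00000]
B = K⁻¹H; ‖b₁‖=1.381773, ‖b₂‖=1.381773; λ = 2/(‖b₁‖+‖b₂‖) = 0.723708, sign → tz>0 ⇒ λ=+0.723708
r₁ = λ·B[:,0] = (+0.83244,-0.45167,-0.32100); r₂ = λ·B[:,1] = (+0.43874,+0.89109,-0.11606)
r₃ = r₁×r₂ = (+0.33846,-0.04422,+0.93994); SVD([r₁ r₂ r₃]) → R = UVᵀ:
  R  [+0.83244 +0.43874 +0.33846]
  R  [-0.45167 +0.89109 -0.04422]
  R  [-0.32100 -0.11606 +0.93994]
t = (+0.08586, -0.03753, +0.72371) m
tr R = 2.663468; θ = arccos((tr R − 1)/2) = 0.588572 rad = 33.723°
axis k = ((R−Rᵀ)₃₂, (R−Rᵀ)₁₃, (R−Rᵀ)₂₁) / (2 sinθ) = (-0.064706, +0.593923, -0.801916)
rvec = θ·k = (-0.038084, +0.349566, -0.471985)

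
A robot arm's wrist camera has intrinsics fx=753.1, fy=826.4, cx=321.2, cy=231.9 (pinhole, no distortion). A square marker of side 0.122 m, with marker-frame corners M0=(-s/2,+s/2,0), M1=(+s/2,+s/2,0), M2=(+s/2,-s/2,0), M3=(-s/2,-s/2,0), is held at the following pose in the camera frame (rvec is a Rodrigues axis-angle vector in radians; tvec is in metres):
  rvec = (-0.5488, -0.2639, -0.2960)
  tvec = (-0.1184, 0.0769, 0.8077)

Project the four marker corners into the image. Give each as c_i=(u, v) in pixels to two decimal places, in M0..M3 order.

c0=(168.64, 383.11) c1=(282.49, 349.89) c2=(248.20, 246.24) c3=(140.70, 272.14)

Intrinsics K: fx=753.1, fy=826.4, cx=321.2, cy=231.9
Marker side s = 0.122 m; corners in marker frame (Z=0):
  M0 = (-0.0610, +0.0610, 0)
  M1 = (+0.0610, +0.0610, 0)
  M2 = (+0.0610, -0.0610, 0)
  M3 = (-0.0610, -0.0610, 0)
rvec = (-0.5488, -0.2639, -0.2960), |rvec| = θ = 0.67708 rad = 38.794°
Rodrigues: sinθ=0.62652, 1−cosθ=0.22060; R = I + sinθ·[k]× + (1−cosθ)·[k]×²:
    [+0.92433 +0.34359 -0.16603]
    [-0.20421 +0.81292 +0.54541]
    [+0.32236 -0.47023 +0.82156]
t = (-0.1184, 0.0769, 0.8077) m
M0: Pc = R·M0+t = (-0.15383, +0.13894, +0.75935); u = 753.1·(-0.15383)/0.75935 + 321.2 = 168.6412, v = 826.4·(+0.13894)/0.75935 + 231.9 = 383.1127
M1: Pc = R·M1+t = (-0.04106, +0.11403, +0.79868); u = 753.1·(-0.04106)/0.79868 + 321.2 = 282.4859, v = 826.4·(+0.11403)/0.79868 + 231.9 = 349.8890
M2: Pc = R·M2+t = (-0.08297, +0.01486, +0.85605); u = 753.1·(-0.08297)/0.85605 + 321.2 = 248.2038, v = 826.4·(+0.01486)/0.85605 + 231.9 = 246.2410
M3: Pc = R·M3+t = (-0.19574, +0.03977, +0.81672); u = 753.1·(-0.19574)/0.81672 + 321.2 = 140.7050, v = 826.4·(+0.03977)/0.81672 + 231.9 = 272.1401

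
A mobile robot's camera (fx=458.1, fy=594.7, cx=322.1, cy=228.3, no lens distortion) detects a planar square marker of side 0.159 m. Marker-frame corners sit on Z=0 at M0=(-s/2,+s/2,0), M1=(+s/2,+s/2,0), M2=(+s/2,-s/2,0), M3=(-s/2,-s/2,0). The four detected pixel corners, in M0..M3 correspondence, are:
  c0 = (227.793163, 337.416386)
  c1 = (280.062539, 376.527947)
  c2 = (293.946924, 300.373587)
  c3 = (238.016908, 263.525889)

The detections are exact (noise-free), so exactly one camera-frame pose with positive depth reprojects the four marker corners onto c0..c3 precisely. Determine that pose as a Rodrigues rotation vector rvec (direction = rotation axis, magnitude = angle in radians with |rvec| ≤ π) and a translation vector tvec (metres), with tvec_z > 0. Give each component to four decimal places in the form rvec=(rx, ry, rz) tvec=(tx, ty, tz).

Intrinsics K: fx=458.1, fy=594.7, cx=322.1, cy=228.3
Marker side s = 0.159 m; corners in marker frame (Z=0):
  M0 = (-0.0795, +0.0795, 0)
  M1 = (+0.0795, +0.0795, 0)
  M2 = (+0.0795, -0.0795, 0)
  M3 = (-0.0795, -0.0795, 0)
Detected image corners:
  c0 = (227.793163, 337.416386) px
  c1 = (280.062539, 376.527947) px
  c2 = (293.946924, 300.373587) px
  c3 = (238.016908, 263.525889) px
Planar DLT: solve 8×8 A·h = b for H (H[2,2]=1):
  H  [+245.27210 +14.05710 +259.00676]
  H  [+122.72909 +581.66417 +319.93833]
  H  [-0.36415 +0.34443 +1.00000]
B = K⁻¹H; ‖b₁‖=0.937461, ‖b₂‖=0.937461; λ = 2/(‖b₁‖+‖b₂‖) = 1.066711, sign → tz>0 ⇒ λ=+1.066711
r₁ = λ·B[:,0] = (+0.84425,+0.36926,-0.38844); r₂ = λ·B[:,1] = (-0.22560,+0.90229,+0.36740)
r₃ = r₁×r₂ = (+0.48615,-0.22255,+0.84506); SVD([r₁ r₂ r₃]) → R = UVᵀ:
  R  [+0.84425 -0.22560 +0.48615]
  R  [+0.36926 +0.90229 -0.22255]
  R  [-0.38844 +0.36740 +0.84506]
t = (-0.14692, +0.16437, +1.06671) m
tr R = 2.591598; θ = arccos((tr R − 1)/2) = 0.650471 rad = 37.269°
axis k = ((R−Rᵀ)₃₂, (R−Rᵀ)₁₃, (R−Rᵀ)₂₁) / (2 sinθ) = (+0.487114, +0.722136, +0.491161)
rvec = θ·k = (+0.316854, +0.469728, +0.319486)

rvec=(0.3169, 0.4697, 0.3195) tvec=(-0.1469, 0.1644, 1.0667)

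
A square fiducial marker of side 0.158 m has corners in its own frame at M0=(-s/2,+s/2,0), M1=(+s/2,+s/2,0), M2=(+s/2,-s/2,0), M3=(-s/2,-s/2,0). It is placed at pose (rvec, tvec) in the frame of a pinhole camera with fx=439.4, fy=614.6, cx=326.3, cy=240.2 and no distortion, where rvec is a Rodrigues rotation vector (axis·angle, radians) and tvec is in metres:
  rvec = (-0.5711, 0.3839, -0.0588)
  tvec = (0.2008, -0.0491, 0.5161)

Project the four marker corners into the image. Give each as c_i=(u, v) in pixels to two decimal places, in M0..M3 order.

Intrinsics K: fx=439.4, fy=614.6, cx=326.3, cy=240.2
Marker side s = 0.158 m; corners in marker frame (Z=0):
  M0 = (-0.0790, +0.0790, 0)
  M1 = (+0.0790, +0.0790, 0)
  M2 = (+0.0790, -0.0790, 0)
  M3 = (-0.0790, -0.0790, 0)
rvec = (-0.5711, 0.3839, -0.0588), |rvec| = θ = 0.69065 rad = 39.571°
Rodrigues: sinθ=0.63704, 1−cosθ=0.22917; R = I + sinθ·[k]× + (1−cosθ)·[k]×²:
    [+0.92753 -0.05110 +0.37023]
    [-0.15957 +0.84164 +0.51592]
    [-0.33797 -0.53761 +0.77250]
t = (0.2008, -0.0491, 0.5161) m
M0: Pc = R·M0+t = (+0.12349, +0.03000, +0.50033); u = 439.4·(+0.12349)/0.50033 + 326.3 = 434.7503, v = 614.6·(+0.03000)/0.50033 + 240.2 = 277.0465
M1: Pc = R·M1+t = (+0.27004, +0.00478, +0.44693); u = 439.4·(+0.27004)/0.44693 + 326.3 = 591.7891, v = 614.6·(+0.00478)/0.44693 + 240.2 = 246.7783
M2: Pc = R·M2+t = (+0.27811, -0.12820, +0.53187); u = 439.4·(+0.27811)/0.53187 + 326.3 = 556.0588, v = 614.6·(-0.12820)/0.53187 + 240.2 = 92.0647
M3: Pc = R·M3+t = (+0.13156, -0.10298, +0.58527); u = 439.4·(+0.13156)/0.58527 + 326.3 = 425.0717, v = 614.6·(-0.10298)/0.58527 + 240.2 = 132.0556

c0=(434.75, 277.05) c1=(591.79, 246.78) c2=(556.06, 92.06) c3=(425.07, 132.06)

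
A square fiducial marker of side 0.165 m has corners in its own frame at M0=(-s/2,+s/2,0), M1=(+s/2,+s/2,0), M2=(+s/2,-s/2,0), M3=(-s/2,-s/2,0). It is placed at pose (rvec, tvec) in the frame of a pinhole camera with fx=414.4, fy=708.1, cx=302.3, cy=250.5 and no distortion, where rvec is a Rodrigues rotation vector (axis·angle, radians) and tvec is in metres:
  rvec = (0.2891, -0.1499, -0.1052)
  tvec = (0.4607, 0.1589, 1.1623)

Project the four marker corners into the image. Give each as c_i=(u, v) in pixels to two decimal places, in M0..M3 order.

Intrinsics K: fx=414.4, fy=708.1, cx=302.3, cy=250.5
Marker side s = 0.165 m; corners in marker frame (Z=0):
  M0 = (-0.0825, +0.0825, 0)
  M1 = (+0.0825, +0.0825, 0)
  M2 = (+0.0825, -0.0825, 0)
  M3 = (-0.0825, -0.0825, 0)
rvec = (0.2891, -0.1499, -0.1052), |rvec| = θ = 0.34222 rad = 19.608°
Rodrigues: sinθ=0.33558, 1−cosθ=0.05799; R = I + sinθ·[k]× + (1−cosθ)·[k]×²:
    [+0.98339 +0.08170 -0.16205]
    [-0.12462 +0.95314 -0.27568]
    [+0.13193 +0.29130 +0.94749]
t = (0.4607, 0.1589, 1.1623) m
M0: Pc = R·M0+t = (+0.38631, +0.24781, +1.17545); u = 414.4·(+0.38631)/1.17545 + 302.3 = 438.4924, v = 708.1·(+0.24781)/1.17545 + 250.5 = 399.7857
M1: Pc = R·M1+t = (+0.54857, +0.22725, +1.19722); u = 414.4·(+0.54857)/1.19722 + 302.3 = 492.1801, v = 708.1·(+0.22725)/1.19722 + 250.5 = 384.9100
M2: Pc = R·M2+t = (+0.53509, +0.06999, +1.14915); u = 414.4·(+0.53509)/1.14915 + 302.3 = 495.2606, v = 708.1·(+0.06999)/1.14915 + 250.5 = 293.6245
M3: Pc = R·M3+t = (+0.37283, +0.09055, +1.12738); u = 414.4·(+0.37283)/1.12738 + 302.3 = 439.3435, v = 708.1·(+0.09055)/1.12738 + 250.5 = 307.3718

c0=(438.49, 399.79) c1=(492.18, 384.91) c2=(495.26, 293.62) c3=(439.34, 307.37)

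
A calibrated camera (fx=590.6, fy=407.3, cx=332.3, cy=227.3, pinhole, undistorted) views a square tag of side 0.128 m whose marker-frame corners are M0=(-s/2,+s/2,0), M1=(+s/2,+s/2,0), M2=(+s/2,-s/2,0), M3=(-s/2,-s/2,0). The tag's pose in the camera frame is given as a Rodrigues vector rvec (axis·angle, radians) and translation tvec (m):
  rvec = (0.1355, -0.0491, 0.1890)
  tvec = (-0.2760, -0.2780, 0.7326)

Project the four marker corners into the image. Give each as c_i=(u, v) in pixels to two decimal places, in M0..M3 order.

c0=(51.03, 101.57) c1=(153.56, 115.77) c2=(169.27, 43.57) c3=(64.54, 28.25)

Intrinsics K: fx=590.6, fy=407.3, cx=332.3, cy=227.3
Marker side s = 0.128 m; corners in marker frame (Z=0):
  M0 = (-0.0640, +0.0640, 0)
  M1 = (+0.0640, +0.0640, 0)
  M2 = (+0.0640, -0.0640, 0)
  M3 = (-0.0640, -0.0640, 0)
rvec = (0.1355, -0.0491, 0.1890), |rvec| = θ = 0.23768 rad = 13.618°
Rodrigues: sinθ=0.23545, 1−cosθ=0.02811; R = I + sinθ·[k]× + (1−cosθ)·[k]×²:
    [+0.98102 -0.19054 -0.03589]
    [+0.18391 +0.97309 -0.13885]
    [+0.06138 +0.12961 +0.98966]
t = (-0.2760, -0.2780, 0.7326) m
M0: Pc = R·M0+t = (-0.35098, -0.22749, +0.73697); u = 590.6·(-0.35098)/0.73697 + 332.3 = 51.0271, v = 407.3·(-0.22749)/0.73697 + 227.3 = 101.5712
M1: Pc = R·M1+t = (-0.22541, -0.20395, +0.74482); u = 590.6·(-0.22541)/0.74482 + 332.3 = 153.5645, v = 407.3·(-0.20395)/0.74482 + 227.3 = 115.7707
M2: Pc = R·M2+t = (-0.20102, -0.32851, +0.72823); u = 590.6·(-0.20102)/0.72823 + 332.3 = 169.2719, v = 407.3·(-0.32851)/0.72823 + 227.3 = 43.5665
M3: Pc = R·M3+t = (-0.32659, -0.35205, +0.72038); u = 590.6·(-0.32659)/0.72038 + 332.3 = 64.5445, v = 407.3·(-0.35205)/0.72038 + 227.3 = 28.2524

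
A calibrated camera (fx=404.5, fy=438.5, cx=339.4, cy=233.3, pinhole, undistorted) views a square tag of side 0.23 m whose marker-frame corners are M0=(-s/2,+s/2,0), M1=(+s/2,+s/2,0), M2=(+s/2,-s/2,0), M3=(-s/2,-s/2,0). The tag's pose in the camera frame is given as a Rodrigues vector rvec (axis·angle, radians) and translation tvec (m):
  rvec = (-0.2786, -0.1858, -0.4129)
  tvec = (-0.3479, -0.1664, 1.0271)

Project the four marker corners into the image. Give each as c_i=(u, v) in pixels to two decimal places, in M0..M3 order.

c0=(171.96, 222.96) c1=(262.16, 187.34) c2=(229.83, 107.52) c3=(142.54, 137.14)

Intrinsics K: fx=404.5, fy=438.5, cx=339.4, cy=233.3
Marker side s = 0.23 m; corners in marker frame (Z=0):
  M0 = (-0.1150, +0.1150, 0)
  M1 = (+0.1150, +0.1150, 0)
  M2 = (+0.1150, -0.1150, 0)
  M3 = (-0.1150, -0.1150, 0)
rvec = (-0.2786, -0.1858, -0.4129), |rvec| = θ = 0.53163 rad = 30.460°
Rodrigues: sinθ=0.50694, 1−cosθ=0.13802; R = I + sinθ·[k]× + (1−cosθ)·[k]×²:
    [+0.89989 +0.41900 -0.12100]
    [-0.36845 +0.87884 +0.30312]
    [+0.23335 -0.22820 +0.94524]
t = (-0.3479, -0.1664, 1.0271) m
M0: Pc = R·M0+t = (-0.40320, -0.02296, +0.97402); u = 404.5·(-0.40320)/0.97402 + 339.4 = 171.9550, v = 438.5·(-0.02296)/0.97402 + 233.3 = 222.9627
M1: Pc = R·M1+t = (-0.19623, -0.10770, +1.02769); u = 404.5·(-0.19623)/1.02769 + 339.4 = 262.1647, v = 438.5·(-0.10770)/1.02769 + 233.3 = 187.3442
M2: Pc = R·M2+t = (-0.29260, -0.30984, +1.08018); u = 404.5·(-0.29260)/1.08018 + 339.4 = 229.8292, v = 438.5·(-0.30984)/1.08018 + 233.3 = 107.5207
M3: Pc = R·M3+t = (-0.49957, -0.22510, +1.02651); u = 404.5·(-0.49957)/1.02651 + 339.4 = 142.5413, v = 438.5·(-0.22510)/1.02651 + 233.3 = 137.1445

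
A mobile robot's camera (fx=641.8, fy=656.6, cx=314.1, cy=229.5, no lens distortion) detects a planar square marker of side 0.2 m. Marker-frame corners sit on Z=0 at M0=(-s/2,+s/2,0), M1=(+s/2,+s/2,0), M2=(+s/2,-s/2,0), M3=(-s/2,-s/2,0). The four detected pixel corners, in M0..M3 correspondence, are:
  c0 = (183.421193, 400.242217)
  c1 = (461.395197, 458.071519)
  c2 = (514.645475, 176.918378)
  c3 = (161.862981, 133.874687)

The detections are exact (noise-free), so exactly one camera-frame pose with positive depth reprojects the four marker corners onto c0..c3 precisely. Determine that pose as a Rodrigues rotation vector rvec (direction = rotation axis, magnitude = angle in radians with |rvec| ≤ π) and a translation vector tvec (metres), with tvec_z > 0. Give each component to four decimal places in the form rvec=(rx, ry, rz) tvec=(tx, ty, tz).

rvec=(0.4809, 0.2268, 0.0897) tvec=(0.0048, 0.0475, 0.4027)

Intrinsics K: fx=641.8, fy=656.6, cx=314.1, cy=229.5
Marker side s = 0.2 m; corners in marker frame (Z=0):
  M0 = (-0.1000, +0.1000, 0)
  M1 = (+0.1000, +0.1000, 0)
  M2 = (+0.1000, -0.1000, 0)
  M3 = (-0.1000, -0.1000, 0)
Detected image corners:
  c0 = (183.421193, 400.242217) px
  c1 = (461.395197, 458.071519) px
  c2 = (514.645475, 176.918378) px
  c3 = (161.862981, 133.874687) px
Planar DLT: solve 8×8 A·h = b for H (H[2,2]=1):
  H  [+1395.26117 +313.56555 +321.77752]
  H  [+114.99367 +1706.54734 +306.95719]
  H  [-0.48407 +1.16169 +1.00000]
B = K⁻¹H; ‖b₁‖=2.482997, ‖b₂‖=2.482997; λ = 2/(‖b₁‖+‖b₂‖) = 0.402739, sign → tz>0 ⇒ λ=+0.402739
r₁ = λ·B[:,0] = (+0.97096,+0.13868,-0.19495); r₂ = λ·B[:,1] = (-0.03220,+0.88322,+0.46786)
r₃ = r₁×r₂ = (+0.23707,-0.44799,+0.86203); SVD([r₁ r₂ r₃]) → R = UVᵀ:
  R  [+0.97096 -0.03220 +0.23707]
  R  [+0.13868 +0.88322 -0.44799]
  R  [-0.19495 +0.46786 +0.86203]
t = (+0.00482, +0.04751, +0.40274) m
tr R = 2.716209; θ = arccos((tr R − 1)/2) = 0.539230 rad = 30.896°
axis k = ((R−Rᵀ)₃₂, (R−Rᵀ)₁₃, (R−Rᵀ)₂₁) / (2 sinθ) = (+0.891816, +0.420685, +0.166396)
rvec = θ·k = (+0.480894, +0.226846, +0.089726)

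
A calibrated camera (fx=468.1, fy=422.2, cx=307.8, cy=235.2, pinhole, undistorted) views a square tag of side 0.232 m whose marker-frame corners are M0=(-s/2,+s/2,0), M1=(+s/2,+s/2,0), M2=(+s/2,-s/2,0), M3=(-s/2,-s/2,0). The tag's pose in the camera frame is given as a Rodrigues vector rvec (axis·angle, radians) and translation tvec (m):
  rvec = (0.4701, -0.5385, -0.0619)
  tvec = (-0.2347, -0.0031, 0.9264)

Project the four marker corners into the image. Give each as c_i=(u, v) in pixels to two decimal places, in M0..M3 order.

Intrinsics K: fx=468.1, fy=422.2, cx=307.8, cy=235.2
Marker side s = 0.232 m; corners in marker frame (Z=0):
  M0 = (-0.1160, +0.1160, 0)
  M1 = (+0.1160, +0.1160, 0)
  M2 = (+0.1160, -0.1160, 0)
  M3 = (-0.1160, -0.1160, 0)
rvec = (0.4701, -0.5385, -0.0619), |rvec| = θ = 0.71750 rad = 41.110°
Rodrigues: sinθ=0.65750, 1−cosθ=0.24655; R = I + sinθ·[k]× + (1−cosθ)·[k]×²:
    [+0.85929 -0.06451 -0.50741]
    [-0.17796 +0.89233 -0.41483]
    [+0.47953 +0.44675 +0.75529]
t = (-0.2347, -0.0031, 0.9264) m
M0: Pc = R·M0+t = (-0.34186, +0.12105, +0.92260); u = 468.1·(-0.34186)/0.92260 + 307.8 = 134.3494, v = 422.2·(+0.12105)/0.92260 + 235.2 = 290.5966
M1: Pc = R·M1+t = (-0.14251, +0.07977, +1.03385); u = 468.1·(-0.14251)/1.03385 + 307.8 = 243.2770, v = 422.2·(+0.07977)/1.03385 + 235.2 = 267.7748
M2: Pc = R·M2+t = (-0.12754, -0.12725, +0.93020); u = 468.1·(-0.12754)/0.93020 + 307.8 = 243.6193, v = 422.2·(-0.12725)/0.93020 + 235.2 = 177.4423
M3: Pc = R·M3+t = (-0.32689, -0.08597, +0.81895); u = 468.1·(-0.32689)/0.81895 + 307.8 = 120.9522, v = 422.2·(-0.08597)/0.81895 + 235.2 = 190.8810

c0=(134.35, 290.60) c1=(243.28, 267.77) c2=(243.62, 177.44) c3=(120.95, 190.88)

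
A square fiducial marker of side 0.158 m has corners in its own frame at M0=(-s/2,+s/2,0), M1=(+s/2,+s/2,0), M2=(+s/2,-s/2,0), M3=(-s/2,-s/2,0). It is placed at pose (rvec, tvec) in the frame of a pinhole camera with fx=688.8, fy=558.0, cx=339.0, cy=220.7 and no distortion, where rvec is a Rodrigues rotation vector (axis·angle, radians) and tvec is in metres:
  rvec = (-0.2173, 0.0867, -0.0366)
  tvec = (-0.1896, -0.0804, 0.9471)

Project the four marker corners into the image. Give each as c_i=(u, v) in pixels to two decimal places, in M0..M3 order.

Intrinsics K: fx=688.8, fy=558.0, cx=339.0, cy=220.7
Marker side s = 0.158 m; corners in marker frame (Z=0):
  M0 = (-0.0790, +0.0790, 0)
  M1 = (+0.0790, +0.0790, 0)
  M2 = (+0.0790, -0.0790, 0)
  M3 = (-0.0790, -0.0790, 0)
rvec = (-0.2173, 0.0867, -0.0366), |rvec| = θ = 0.23680 rad = 13.568°
Rodrigues: sinθ=0.23460, 1−cosθ=0.02791; R = I + sinθ·[k]× + (1−cosθ)·[k]×²:
    [+0.99559 +0.02688 +0.08985]
    [-0.04563 +0.97583 +0.21370]
    [-0.08193 -0.21685 +0.97276]
t = (-0.1896, -0.0804, 0.9471) m
M0: Pc = R·M0+t = (-0.26613, +0.00030, +0.93644); u = 688.8·(-0.26613)/0.93644 + 339.0 = 143.2493, v = 558.0·(+0.00030)/0.93644 + 220.7 = 220.8764
M1: Pc = R·M1+t = (-0.10882, -0.00691, +0.92350); u = 688.8·(-0.10882)/0.92350 + 339.0 = 257.8320, v = 558.0·(-0.00691)/0.92350 + 220.7 = 216.5222
M2: Pc = R·M2+t = (-0.11307, -0.16110, +0.95776); u = 688.8·(-0.11307)/0.95776 + 339.0 = 257.6810, v = 558.0·(-0.16110)/0.95776 + 220.7 = 126.8438
M3: Pc = R·M3+t = (-0.27038, -0.15389, +0.97070); u = 688.8·(-0.27038)/0.97070 + 339.0 = 147.1448, v = 558.0·(-0.15389)/0.97070 + 220.7 = 132.2403

c0=(143.25, 220.88) c1=(257.83, 216.52) c2=(257.68, 126.84) c3=(147.14, 132.24)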